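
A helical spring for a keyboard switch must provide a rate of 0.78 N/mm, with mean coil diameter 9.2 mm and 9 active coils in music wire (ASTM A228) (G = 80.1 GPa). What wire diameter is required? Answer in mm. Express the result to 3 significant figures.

0.860 mm

d = (8D³N_a·k / G)^(1/4) = (8·9.2³·9·0.78 / (80.1×10³))^0.25
  = (0.54596)^0.25 = 0.8596 mm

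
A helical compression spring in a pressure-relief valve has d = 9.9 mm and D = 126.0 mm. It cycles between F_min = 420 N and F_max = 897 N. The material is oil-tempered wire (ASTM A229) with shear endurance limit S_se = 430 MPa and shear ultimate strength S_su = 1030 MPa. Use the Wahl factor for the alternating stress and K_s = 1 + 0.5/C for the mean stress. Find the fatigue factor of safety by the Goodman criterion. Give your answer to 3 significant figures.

C = D/d = 126.0/9.9 = 12.7273; K_W = (4C−1)/(4C−4)+0.615/C = 1.1123; K_s = 1+0.5/C = 1.0393
F_a = (F_max−F_min)/2 = 238.5 N; F_m = (F_max+F_min)/2 = 658.5 N
τ_a = K_W·8F_aD/(πd³) = 1.1123 × 78.867 = 87.721 MPa
τ_m = K_s·8F_mD/(πd³) = 1.0393 × 217.75 = 226.31 MPa
Goodman: 1/n_f = τ_a/S_se + τ_m/S_su = 87.721/430 + 226.31/1030 = 0.20400 + 0.21971 = 0.42372
n_f = 1/0.42372 = 2.36

2.36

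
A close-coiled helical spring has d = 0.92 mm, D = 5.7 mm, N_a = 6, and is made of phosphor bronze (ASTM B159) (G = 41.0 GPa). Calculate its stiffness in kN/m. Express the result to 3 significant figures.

3.30 kN/m

k = Gd⁴/(8D³N_a) = (41.0×10³ × 0.92⁴) / (8 × 5.7³ × 6)
  = 29372.1 / 8889.26 = 3.3042 N/mm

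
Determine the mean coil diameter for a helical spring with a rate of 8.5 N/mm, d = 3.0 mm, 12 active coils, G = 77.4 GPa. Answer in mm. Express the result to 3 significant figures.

19.7 mm

D = (Gd⁴/(8N_a·k))^(1/3) = (77.4×10³·3.0⁴/(8·12·8.5))^(1/3)
  = (7683.09)^(1/3) = 19.7323 mm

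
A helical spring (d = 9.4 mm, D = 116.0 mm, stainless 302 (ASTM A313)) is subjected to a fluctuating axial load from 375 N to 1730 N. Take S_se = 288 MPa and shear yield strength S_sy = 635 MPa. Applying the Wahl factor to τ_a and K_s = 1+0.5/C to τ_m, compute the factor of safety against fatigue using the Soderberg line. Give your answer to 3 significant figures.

C = D/d = 116.0/9.4 = 12.3404; K_W = (4C−1)/(4C−4)+0.615/C = 1.1160; K_s = 1+0.5/C = 1.0405
F_a = (F_max−F_min)/2 = 677.5 N; F_m = (F_max+F_min)/2 = 1052.5 N
τ_a = K_W·8F_aD/(πd³) = 1.1160 × 240.95 = 268.89 MPa
τ_m = K_s·8F_mD/(πd³) = 1.0405 × 374.31 = 389.48 MPa
Soderberg: 1/n_f = τ_a/S_se + τ_m/S_sy = 268.89/288 + 389.48/635 = 0.93365 + 0.61336 = 1.547
n_f = 1/1.547 = 0.6464

0.646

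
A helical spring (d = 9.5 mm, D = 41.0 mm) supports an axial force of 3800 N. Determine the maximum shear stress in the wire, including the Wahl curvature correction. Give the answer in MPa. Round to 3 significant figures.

633 MPa

Spring index C = D/d = 41.0/9.5 = 4.3158
K_W = (4C−1)/(4C−4) + 0.615/C = 16.263/13.263 + 0.1425 = 1.3687
τ₀ = 8FD/(πd³) = 8·3800·41.0/(π·9.5³) = 1.2464e+06/2693.5 = 462.74 MPa
τ_max = K·τ₀ = 1.3687 × 462.74 = 633.35 MPa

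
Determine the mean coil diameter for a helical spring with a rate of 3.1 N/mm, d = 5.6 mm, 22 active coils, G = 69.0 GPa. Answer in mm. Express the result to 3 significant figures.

D = (Gd⁴/(8N_a·k))^(1/3) = (69.0×10³·5.6⁴/(8·22·3.1))^(1/3)
  = (124373)^(1/3) = 49.9163 mm

49.9 mm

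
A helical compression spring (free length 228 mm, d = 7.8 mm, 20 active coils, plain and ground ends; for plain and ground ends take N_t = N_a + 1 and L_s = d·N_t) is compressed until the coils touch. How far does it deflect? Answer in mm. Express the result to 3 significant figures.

N_t = 21; L_s = 7.8·21 = 163.8 mm
δ_solid = L₀ − L_s = 228 − 163.8 = 64.2 mm

64.2 mm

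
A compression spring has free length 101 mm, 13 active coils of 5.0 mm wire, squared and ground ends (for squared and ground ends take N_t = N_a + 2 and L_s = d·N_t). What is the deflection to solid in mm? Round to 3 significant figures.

26.0 mm

N_t = 15; L_s = 5.0·15 = 75 mm
δ_solid = L₀ − L_s = 101 − 75 = 26 mm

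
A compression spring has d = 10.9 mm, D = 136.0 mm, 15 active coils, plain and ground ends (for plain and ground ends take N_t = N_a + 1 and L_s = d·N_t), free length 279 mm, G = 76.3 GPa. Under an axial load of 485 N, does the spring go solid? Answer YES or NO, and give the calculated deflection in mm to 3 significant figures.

YES, δ = 136 mm

k = Gd⁴/(8D³N_a) = (76.3×10³)(10.9⁴)/(8·136.0³·15) = 3.5681 N/mm
N_t = 16; L_s = 10.9·16 = 174.4 mm; δ_solid = L₀ − L_s = 279 − 174.4 = 104.6 mm
δ = F/k = 485/3.5681 = 135.93 mm
δ ≥ δ_solid → spring goes solid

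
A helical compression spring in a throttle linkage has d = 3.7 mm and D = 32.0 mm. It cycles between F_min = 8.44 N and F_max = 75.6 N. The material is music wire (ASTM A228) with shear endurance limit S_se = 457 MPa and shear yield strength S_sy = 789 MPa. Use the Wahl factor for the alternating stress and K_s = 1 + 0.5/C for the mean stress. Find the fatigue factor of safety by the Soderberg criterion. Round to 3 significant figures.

4.37

C = D/d = 32.0/3.7 = 8.6486; K_W = (4C−1)/(4C−4)+0.615/C = 1.1692; K_s = 1+0.5/C = 1.0578
F_a = (F_max−F_min)/2 = 33.58 N; F_m = (F_max+F_min)/2 = 42.02 N
τ_a = K_W·8F_aD/(πd³) = 1.1692 × 54.021 = 63.16 MPa
τ_m = K_s·8F_mD/(πd³) = 1.0578 × 67.599 = 71.507 MPa
Soderberg: 1/n_f = τ_a/S_se + τ_m/S_sy = 63.16/457 + 71.507/789 = 0.13821 + 0.09063 = 0.22884
n_f = 1/0.22884 = 4.37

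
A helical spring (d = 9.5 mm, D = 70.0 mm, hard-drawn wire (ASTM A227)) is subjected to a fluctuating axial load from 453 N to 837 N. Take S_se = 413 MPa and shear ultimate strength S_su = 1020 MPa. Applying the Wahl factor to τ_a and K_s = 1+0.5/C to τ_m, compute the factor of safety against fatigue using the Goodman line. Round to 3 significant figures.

3.90

C = D/d = 70.0/9.5 = 7.3684; K_W = (4C−1)/(4C−4)+0.615/C = 1.2012; K_s = 1+0.5/C = 1.0679
F_a = (F_max−F_min)/2 = 192 N; F_m = (F_max+F_min)/2 = 645 N
τ_a = K_W·8F_aD/(πd³) = 1.2012 × 39.918 = 47.951 MPa
τ_m = K_s·8F_mD/(πd³) = 1.0679 × 134.1 = 143.2 MPa
Goodman: 1/n_f = τ_a/S_se + τ_m/S_su = 47.951/413 + 143.2/1020 = 0.11610 + 0.14039 = 0.25649
n_f = 1/0.25649 = 3.899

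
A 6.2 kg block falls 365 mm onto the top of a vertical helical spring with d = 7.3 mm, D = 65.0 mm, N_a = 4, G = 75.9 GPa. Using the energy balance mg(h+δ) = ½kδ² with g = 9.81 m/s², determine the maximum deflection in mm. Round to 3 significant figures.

45.1 mm

k = Gd⁴/(8D³N_a) = (75.9×10³)(7.3⁴)/(8·65.0³·4) = 24.527 N/mm
W = mg = 6.2 × 9.81 = 60.822 N
½kδ² − Wδ − Wh = 0 → δ = (W + √(W² + 2kWh))/k
δ = (60.822 + √(3699.3 + 1.089e+06))/24.527 = (60.822 + 1045.3)/24.527 = 45.099 mm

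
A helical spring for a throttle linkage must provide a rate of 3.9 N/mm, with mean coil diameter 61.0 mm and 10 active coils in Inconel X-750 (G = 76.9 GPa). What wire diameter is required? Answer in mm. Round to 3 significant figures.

5.51 mm

d = (8D³N_a·k / G)^(1/4) = (8·61.0³·10·3.9 / (76.9×10³))^0.25
  = (920.91)^0.25 = 5.5088 mm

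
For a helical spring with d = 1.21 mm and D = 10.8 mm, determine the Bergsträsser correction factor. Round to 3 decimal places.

C = D/d = 10.8/1.21 = 8.9256
K_B = (4C+2)/(4C−3) = 37.702/32.702 = 1.1529

1.153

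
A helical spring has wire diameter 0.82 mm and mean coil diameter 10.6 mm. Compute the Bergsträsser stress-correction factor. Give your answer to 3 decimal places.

C = D/d = 10.6/0.82 = 12.9268
K_B = (4C+2)/(4C−3) = 53.707/48.707 = 1.1027

1.103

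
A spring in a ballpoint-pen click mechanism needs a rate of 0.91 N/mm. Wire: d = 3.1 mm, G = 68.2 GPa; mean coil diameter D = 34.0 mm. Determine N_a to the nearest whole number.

22

N_a = Gd⁴/(8D³k) = (68.2×10³ × 3.1⁴)/(8 × 34.0³ × 0.91)
    = 6.29841e+06 / 286133 = 22.01 → 22 coils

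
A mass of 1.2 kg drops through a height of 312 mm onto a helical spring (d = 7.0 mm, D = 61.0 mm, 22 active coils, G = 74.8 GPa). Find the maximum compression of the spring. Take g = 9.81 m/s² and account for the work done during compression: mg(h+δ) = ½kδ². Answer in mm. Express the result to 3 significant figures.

43.1 mm

k = Gd⁴/(8D³N_a) = (74.8×10³)(7.0⁴)/(8·61.0³·22) = 4.4956 N/mm
W = mg = 1.2 × 9.81 = 11.772 N
½kδ² − Wδ − Wh = 0 → δ = (W + √(W² + 2kWh))/k
δ = (11.772 + √(138.58 + 33023.8))/4.4956 = (11.772 + 182.11)/4.4956 = 43.126 mm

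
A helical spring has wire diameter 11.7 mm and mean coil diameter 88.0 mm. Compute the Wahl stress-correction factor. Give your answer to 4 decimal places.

1.1968

C = D/d = 88.0/11.7 = 7.5214
K_W = (4C−1)/(4C−4) + 0.615/C = 29.085/26.085 + 0.0818 = 1.1968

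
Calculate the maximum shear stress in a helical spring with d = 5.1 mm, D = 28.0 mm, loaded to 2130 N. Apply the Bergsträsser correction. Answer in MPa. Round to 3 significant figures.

1450 MPa

Spring index C = D/d = 28.0/5.1 = 5.4902
K_B = (4C+2)/(4C−3) = 23.961/18.961 = 1.2637
τ₀ = 8FD/(πd³) = 8·2130·28.0/(π·5.1³) = 477120/416.74 = 1144.9 MPa
τ_max = K·τ₀ = 1.2637 × 1144.9 = 1446.8 MPa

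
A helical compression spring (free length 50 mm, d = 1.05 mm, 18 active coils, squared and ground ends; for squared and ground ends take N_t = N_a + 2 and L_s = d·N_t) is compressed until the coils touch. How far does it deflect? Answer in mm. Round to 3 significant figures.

N_t = 20; L_s = 1.05·20 = 21 mm
δ_solid = L₀ − L_s = 50 − 21 = 29 mm

29.0 mm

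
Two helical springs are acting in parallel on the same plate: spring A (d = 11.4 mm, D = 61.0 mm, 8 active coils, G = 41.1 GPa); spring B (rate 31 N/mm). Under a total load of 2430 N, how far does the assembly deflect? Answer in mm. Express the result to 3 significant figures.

k_A = Gd⁴/(8D³N_a) = (41.1×10³)(11.4⁴)/(8·61.0³·8) = 47.785 N/mm
Parallel: k_eq = 47.785 + 31 = 78.785 N/mm
δ = F/k_eq = 2430/78.785 = 30.843 mm

30.8 mm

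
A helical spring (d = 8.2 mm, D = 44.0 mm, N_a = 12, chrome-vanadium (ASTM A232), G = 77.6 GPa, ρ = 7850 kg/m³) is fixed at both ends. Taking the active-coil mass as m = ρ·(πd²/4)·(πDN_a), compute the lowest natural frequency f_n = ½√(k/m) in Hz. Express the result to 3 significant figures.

125 Hz

k = Gd⁴/(8D³N_a) = (77.6×10³)(8.2⁴)/(8·44.0³·12) = 42.903 N/mm = 42903 N/m
Wire length L = πDN_a = π·44.0·12 = 1658.8 mm
m = ρ·(πd²/4)·L = 7850 × 52.81×10⁻⁶ m² × 1.6588 m = 0.68766 kg
f_n = ½√(k/m) = 0.5·√(42903/0.68766) = 0.5·√(62390) = 124.89 Hz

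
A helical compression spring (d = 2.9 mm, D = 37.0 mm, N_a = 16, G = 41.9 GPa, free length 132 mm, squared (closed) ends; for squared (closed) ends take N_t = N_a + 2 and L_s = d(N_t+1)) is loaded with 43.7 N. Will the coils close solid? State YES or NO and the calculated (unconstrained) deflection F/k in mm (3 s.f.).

YES, δ = 95.6 mm

k = Gd⁴/(8D³N_a) = (41.9×10³)(2.9⁴)/(8·37.0³·16) = 0.45708 N/mm
N_t = 18; L_s = 2.9·19 = 55.1 mm; δ_solid = L₀ − L_s = 132 − 55.1 = 76.9 mm
δ = F/k = 43.7/0.45708 = 95.607 mm
δ ≥ δ_solid → spring goes solid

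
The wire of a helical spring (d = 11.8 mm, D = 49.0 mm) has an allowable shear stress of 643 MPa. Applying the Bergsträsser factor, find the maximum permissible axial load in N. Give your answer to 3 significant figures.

6190 N

C = D/d = 49.0/11.8 = 4.1525
K_B = (4C+2)/(4C−3) = 18.610/13.610 = 1.3674
τ_max = K·8FD/(πd³) → F_max = τ_allow·πd³/(8DK)
F_max = 643·π·11.8³/(8·49.0·1.3674) = 3.319e+06/536.01 = 6192 N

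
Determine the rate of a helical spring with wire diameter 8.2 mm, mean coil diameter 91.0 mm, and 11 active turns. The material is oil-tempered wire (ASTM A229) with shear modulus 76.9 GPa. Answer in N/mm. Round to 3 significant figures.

k = Gd⁴/(8D³N_a) = (76.9×10³ × 8.2⁴) / (8 × 91.0³ × 11)
  = 3.47682e+08 / 6.63142e+07 = 5.2429 N/mm

5.24 N/mm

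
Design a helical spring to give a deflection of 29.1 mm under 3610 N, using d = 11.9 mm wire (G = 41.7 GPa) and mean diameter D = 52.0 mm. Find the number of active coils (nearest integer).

6

Required rate k = F/δ = 3610/29.1 = 124.05 N/mm
N_a = Gd⁴/(8D³k) = (41.7×10³ × 11.9⁴)/(8 × 52.0³ × 124.05)
    = 8.36226e+08 / 1.39545e+08 = 5.993 → 6 coils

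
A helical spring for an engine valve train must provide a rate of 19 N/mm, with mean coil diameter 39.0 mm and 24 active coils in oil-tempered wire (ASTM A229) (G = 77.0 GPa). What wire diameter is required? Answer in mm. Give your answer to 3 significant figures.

7.28 mm

d = (8D³N_a·k / G)^(1/4) = (8·39.0³·24·19 / (77.0×10³))^0.25
  = (2810.3)^0.25 = 7.2810 mm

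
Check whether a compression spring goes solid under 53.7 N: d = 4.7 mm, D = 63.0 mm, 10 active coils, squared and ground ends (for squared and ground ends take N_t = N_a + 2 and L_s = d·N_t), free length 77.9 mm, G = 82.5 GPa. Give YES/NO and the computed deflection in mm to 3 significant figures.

k = Gd⁴/(8D³N_a) = (82.5×10³)(4.7⁴)/(8·63.0³·10) = 2.0125 N/mm
N_t = 12; L_s = 4.7·12 = 56.4 mm; δ_solid = L₀ − L_s = 77.9 − 56.4 = 21.5 mm
δ = F/k = 53.7/2.0125 = 26.683 mm
δ ≥ δ_solid → spring goes solid

YES, δ = 26.7 mm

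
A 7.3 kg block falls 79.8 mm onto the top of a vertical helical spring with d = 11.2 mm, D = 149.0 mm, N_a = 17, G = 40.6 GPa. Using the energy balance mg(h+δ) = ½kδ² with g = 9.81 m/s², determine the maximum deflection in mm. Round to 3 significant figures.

153 mm

k = Gd⁴/(8D³N_a) = (40.6×10³)(11.2⁴)/(8·149.0³·17) = 1.42 N/mm
W = mg = 7.3 × 9.81 = 71.613 N
½kδ² − Wδ − Wh = 0 → δ = (W + √(W² + 2kWh))/k
δ = (71.613 + √(5128.4 + 16230.2))/1.42 = (71.613 + 146.15)/1.42 = 153.35 mm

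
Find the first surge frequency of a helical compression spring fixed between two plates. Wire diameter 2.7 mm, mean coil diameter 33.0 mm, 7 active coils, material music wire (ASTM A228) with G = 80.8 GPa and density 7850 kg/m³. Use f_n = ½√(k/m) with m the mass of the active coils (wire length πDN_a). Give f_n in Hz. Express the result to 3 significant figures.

k = Gd⁴/(8D³N_a) = (80.8×10³)(2.7⁴)/(8·33.0³·7) = 2.1337 N/mm = 2133.7 N/m
Wire length L = πDN_a = π·33.0·7 = 725.71 mm
m = ρ·(πd²/4)·L = 7850 × 5.7256×10⁻⁶ m² × 0.72571 m = 0.032617 kg
f_n = ½√(k/m) = 0.5·√(2133.7/0.032617) = 0.5·√(65417) = 127.88 Hz

128 Hz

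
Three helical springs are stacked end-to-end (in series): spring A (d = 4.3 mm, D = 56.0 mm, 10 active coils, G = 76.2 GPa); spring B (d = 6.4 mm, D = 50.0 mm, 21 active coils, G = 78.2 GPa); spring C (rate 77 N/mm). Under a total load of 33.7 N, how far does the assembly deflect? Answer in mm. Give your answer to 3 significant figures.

24.0 mm

k_A = Gd⁴/(8D³N_a) = (76.2×10³)(4.3⁴)/(8·56.0³·10) = 1.8543 N/mm
k_B = Gd⁴/(8D³N_a) = (78.2×10³)(6.4⁴)/(8·50.0³·21) = 6.2475 N/mm
Series: 1/k_eq = 1/1.8543 + 1/6.2475 + 1/77 = 0.71234; k_eq = 1.4038 N/mm
δ = F/k_eq = 33.7/1.4038 = 24.006 mm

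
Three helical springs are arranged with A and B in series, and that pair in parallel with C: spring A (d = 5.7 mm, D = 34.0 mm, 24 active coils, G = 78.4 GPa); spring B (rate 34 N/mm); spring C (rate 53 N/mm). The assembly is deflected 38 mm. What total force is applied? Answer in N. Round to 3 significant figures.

2330 N

k_A = Gd⁴/(8D³N_a) = (78.4×10³)(5.7⁴)/(8·34.0³·24) = 10.967 N/mm
Springs A,B series: k_AB = 1/(1/10.967+1/34) = 8.2921 N/mm; parallel with C: k_eq = 8.2921+53 = 61.292 N/mm
F = k_eq·δ = 61.292·38 = 2329.1 N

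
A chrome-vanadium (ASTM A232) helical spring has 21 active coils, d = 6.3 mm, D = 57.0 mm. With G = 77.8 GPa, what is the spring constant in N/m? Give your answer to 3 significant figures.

3940 N/m

k = Gd⁴/(8D³N_a) = (77.8×10³ × 6.3⁴) / (8 × 57.0³ × 21)
  = 1.22558e+08 / 3.11124e+07 = 3.9392 N/mm = 3939.2 N/m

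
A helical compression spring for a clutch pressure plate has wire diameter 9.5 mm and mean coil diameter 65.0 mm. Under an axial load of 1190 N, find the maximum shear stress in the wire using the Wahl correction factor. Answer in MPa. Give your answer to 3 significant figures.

280 MPa

Spring index C = D/d = 65.0/9.5 = 6.8421
K_W = (4C−1)/(4C−4) + 0.615/C = 26.368/23.368 + 0.0899 = 1.2183
τ₀ = 8FD/(πd³) = 8·1190·65.0/(π·9.5³) = 618800/2693.5 = 229.74 MPa
τ_max = K·τ₀ = 1.2183 × 229.74 = 279.88 MPa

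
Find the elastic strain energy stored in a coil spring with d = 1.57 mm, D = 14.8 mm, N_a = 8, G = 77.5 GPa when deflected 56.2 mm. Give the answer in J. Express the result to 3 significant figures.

3.58 J

k = Gd⁴/(8D³N_a) = (77.5×10³)(1.57⁴)/(8·14.8³·8) = 2.2695 N/mm
U = ½kδ² = 0.5 × 2.2695 × 56.2² = 3584.1 N·mm = 3.5841 J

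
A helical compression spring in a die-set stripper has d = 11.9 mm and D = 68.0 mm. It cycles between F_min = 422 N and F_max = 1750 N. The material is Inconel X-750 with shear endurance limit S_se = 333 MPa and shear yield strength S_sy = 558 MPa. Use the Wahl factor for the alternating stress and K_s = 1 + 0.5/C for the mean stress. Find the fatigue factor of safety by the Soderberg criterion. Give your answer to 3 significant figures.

C = D/d = 68.0/11.9 = 5.7143; K_W = (4C−1)/(4C−4)+0.615/C = 1.2667; K_s = 1+0.5/C = 1.0875
F_a = (F_max−F_min)/2 = 664 N; F_m = (F_max+F_min)/2 = 1086 N
τ_a = K_W·8F_aD/(πd³) = 1.2667 × 68.23 = 86.428 MPa
τ_m = K_s·8F_mD/(πd³) = 1.0875 × 111.59 = 121.36 MPa
Soderberg: 1/n_f = τ_a/S_se + τ_m/S_sy = 86.428/333 + 121.36/558 = 0.25954 + 0.21749 = 0.47703
n_f = 1/0.47703 = 2.096

2.10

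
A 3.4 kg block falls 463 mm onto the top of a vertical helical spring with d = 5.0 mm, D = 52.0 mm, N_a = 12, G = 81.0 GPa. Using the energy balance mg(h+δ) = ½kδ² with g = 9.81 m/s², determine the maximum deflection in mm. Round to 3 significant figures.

100 mm

k = Gd⁴/(8D³N_a) = (81.0×10³)(5.0⁴)/(8·52.0³·12) = 3.7505 N/mm
W = mg = 3.4 × 9.81 = 33.354 N
½kδ² − Wδ − Wh = 0 → δ = (W + √(W² + 2kWh))/k
δ = (33.354 + √(1112.5 + 115836))/3.7505 = (33.354 + 341.98)/3.7505 = 100.08 mm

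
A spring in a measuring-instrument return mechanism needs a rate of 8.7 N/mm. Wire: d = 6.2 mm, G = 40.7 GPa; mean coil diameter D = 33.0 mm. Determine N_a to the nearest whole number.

24

N_a = Gd⁴/(8D³k) = (40.7×10³ × 6.2⁴)/(8 × 33.0³ × 8.7)
    = 6.01397e+07 / 2.50122e+06 = 24.04 → 24 coils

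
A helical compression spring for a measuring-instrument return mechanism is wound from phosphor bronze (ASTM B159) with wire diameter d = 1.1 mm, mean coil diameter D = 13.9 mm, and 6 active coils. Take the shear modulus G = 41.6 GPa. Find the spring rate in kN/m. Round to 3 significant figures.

0.472 kN/m

k = Gd⁴/(8D³N_a) = (41.6×10³ × 1.1⁴) / (8 × 13.9³ × 6)
  = 60906.6 / 128910 = 0.47247 N/mm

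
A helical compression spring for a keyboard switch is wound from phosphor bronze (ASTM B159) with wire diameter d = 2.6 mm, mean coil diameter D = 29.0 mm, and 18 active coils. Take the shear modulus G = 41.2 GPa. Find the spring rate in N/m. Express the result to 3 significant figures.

k = Gd⁴/(8D³N_a) = (41.2×10³ × 2.6⁴) / (8 × 29.0³ × 18)
  = 1.88274e+06 / 3.51202e+06 = 0.53609 N/mm = 536.09 N/m

536 N/m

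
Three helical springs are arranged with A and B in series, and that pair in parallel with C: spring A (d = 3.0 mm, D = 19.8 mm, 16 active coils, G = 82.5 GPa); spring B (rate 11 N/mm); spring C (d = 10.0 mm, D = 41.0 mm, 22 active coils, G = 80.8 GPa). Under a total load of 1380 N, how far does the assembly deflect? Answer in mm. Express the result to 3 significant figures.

19.5 mm

k_A = Gd⁴/(8D³N_a) = (82.5×10³)(3.0⁴)/(8·19.8³·16) = 6.7256 N/mm
k_C = Gd⁴/(8D³N_a) = (80.8×10³)(10.0⁴)/(8·41.0³·22) = 66.611 N/mm
Springs A,B series: k_AB = 1/(1/6.7256+1/11) = 4.1737 N/mm; parallel with C: k_eq = 4.1737+66.611 = 70.785 N/mm
δ = F/k_eq = 1380/70.785 = 19.496 mm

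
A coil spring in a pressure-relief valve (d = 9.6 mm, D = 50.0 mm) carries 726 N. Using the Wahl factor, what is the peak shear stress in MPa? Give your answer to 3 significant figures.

Spring index C = D/d = 50.0/9.6 = 5.2083
K_W = (4C−1)/(4C−4) + 0.615/C = 19.833/16.833 + 0.1181 = 1.2963
τ₀ = 8FD/(πd³) = 8·726·50.0/(π·9.6³) = 290400/2779.5 = 104.48 MPa
τ_max = K·τ₀ = 1.2963 × 104.48 = 135.44 MPa

135 MPa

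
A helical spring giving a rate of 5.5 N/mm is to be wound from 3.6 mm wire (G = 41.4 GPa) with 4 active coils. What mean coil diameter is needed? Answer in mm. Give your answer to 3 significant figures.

D = (Gd⁴/(8N_a·k))^(1/3) = (41.4×10³·3.6⁴/(8·4·5.5))^(1/3)
  = (39509.1)^(1/3) = 34.0591 mm

34.1 mm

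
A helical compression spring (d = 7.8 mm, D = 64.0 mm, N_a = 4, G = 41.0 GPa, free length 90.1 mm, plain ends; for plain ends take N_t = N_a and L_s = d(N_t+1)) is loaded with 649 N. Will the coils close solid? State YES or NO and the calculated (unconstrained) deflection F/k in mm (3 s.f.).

k = Gd⁴/(8D³N_a) = (41.0×10³)(7.8⁴)/(8·64.0³·4) = 18.091 N/mm
N_t = 4; L_s = 7.8·5 = 39 mm; δ_solid = L₀ − L_s = 90.1 − 39 = 51.1 mm
δ = F/k = 649/18.091 = 35.873 mm
δ < δ_solid → spring does not go solid

NO, δ = 35.9 mm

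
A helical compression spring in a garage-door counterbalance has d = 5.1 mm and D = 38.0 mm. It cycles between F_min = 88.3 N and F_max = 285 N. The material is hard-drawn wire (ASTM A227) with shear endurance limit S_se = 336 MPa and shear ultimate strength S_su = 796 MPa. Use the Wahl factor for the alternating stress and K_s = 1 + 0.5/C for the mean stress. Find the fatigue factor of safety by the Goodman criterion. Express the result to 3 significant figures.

C = D/d = 38.0/5.1 = 7.4510; K_W = (4C−1)/(4C−4)+0.615/C = 1.1988; K_s = 1+0.5/C = 1.0671
F_a = (F_max−F_min)/2 = 98.35 N; F_m = (F_max+F_min)/2 = 186.65 N
τ_a = K_W·8F_aD/(πd³) = 1.1988 × 71.744 = 86.007 MPa
τ_m = K_s·8F_mD/(πd³) = 1.0671 × 136.16 = 145.29 MPa
Goodman: 1/n_f = τ_a/S_se + τ_m/S_su = 86.007/336 + 145.29/796 = 0.25597 + 0.18253 = 0.4385
n_f = 1/0.4385 = 2.28

2.28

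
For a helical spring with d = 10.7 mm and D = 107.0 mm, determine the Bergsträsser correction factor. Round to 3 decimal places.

C = D/d = 107.0/10.7 = 10.0000
K_B = (4C+2)/(4C−3) = 42.000/37.000 = 1.1351

1.135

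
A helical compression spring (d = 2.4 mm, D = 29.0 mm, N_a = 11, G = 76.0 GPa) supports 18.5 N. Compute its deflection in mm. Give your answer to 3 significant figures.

k = Gd⁴/(8D³N_a) = (76.0×10³)(2.4⁴)/(8·29.0³·11) = 1.1748 N/mm
δ = F/k = 18.5 / 1.1748 = 15.747 mm

15.7 mm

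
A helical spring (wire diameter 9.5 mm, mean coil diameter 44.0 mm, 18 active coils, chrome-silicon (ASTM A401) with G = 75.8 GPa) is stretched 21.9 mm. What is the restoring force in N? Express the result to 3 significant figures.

k = Gd⁴/(8D³N_a) = (75.8×10³)(9.5⁴)/(8·44.0³·18) = 50.332 N/mm
F = k·δ = 50.332 × 21.9 = 1102.3 N

1100 N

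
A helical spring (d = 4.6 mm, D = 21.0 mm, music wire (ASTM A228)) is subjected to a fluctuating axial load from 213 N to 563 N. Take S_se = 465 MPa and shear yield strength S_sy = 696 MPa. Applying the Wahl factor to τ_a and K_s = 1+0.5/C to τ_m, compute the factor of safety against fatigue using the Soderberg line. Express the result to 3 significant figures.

1.62

C = D/d = 21.0/4.6 = 4.5652; K_W = (4C−1)/(4C−4)+0.615/C = 1.3451; K_s = 1+0.5/C = 1.1095
F_a = (F_max−F_min)/2 = 175 N; F_m = (F_max+F_min)/2 = 388 N
τ_a = K_W·8F_aD/(πd³) = 1.3451 × 96.144 = 129.32 MPa
τ_m = K_s·8F_mD/(πd³) = 1.1095 × 213.17 = 236.51 MPa
Soderberg: 1/n_f = τ_a/S_se + τ_m/S_sy = 129.32/465 + 236.51/696 = 0.27811 + 0.33982 = 0.61793
n_f = 1/0.61793 = 1.618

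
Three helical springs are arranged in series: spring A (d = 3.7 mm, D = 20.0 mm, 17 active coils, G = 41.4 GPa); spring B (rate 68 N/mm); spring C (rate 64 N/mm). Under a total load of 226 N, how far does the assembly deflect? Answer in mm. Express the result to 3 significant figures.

38.5 mm

k_A = Gd⁴/(8D³N_a) = (41.4×10³)(3.7⁴)/(8·20.0³·17) = 7.1315 N/mm
Series: 1/k_eq = 1/7.1315 + 1/68 + 1/64 = 0.17055; k_eq = 5.8632 N/mm
δ = F/k_eq = 226/5.8632 = 38.545 mm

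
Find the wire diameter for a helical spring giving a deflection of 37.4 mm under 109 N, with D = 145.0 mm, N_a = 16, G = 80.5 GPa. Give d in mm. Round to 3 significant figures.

Required rate k = F/δ = 109/37.4 = 2.9144 N/mm
d = (8D³N_a·k / G)^(1/4) = (8·145.0³·16·2.9144 / (80.5×10³))^0.25
  = (14128)^0.25 = 10.9023 mm

10.9 mm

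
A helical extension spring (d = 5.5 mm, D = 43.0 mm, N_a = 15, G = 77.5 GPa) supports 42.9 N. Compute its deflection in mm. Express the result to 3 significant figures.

k = Gd⁴/(8D³N_a) = (77.5×10³)(5.5⁴)/(8·43.0³·15) = 7.433 N/mm
δ = F/k = 42.9 / 7.433 = 5.7715 mm

5.77 mm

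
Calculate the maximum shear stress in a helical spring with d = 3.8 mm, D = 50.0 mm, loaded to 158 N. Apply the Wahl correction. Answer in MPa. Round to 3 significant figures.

406 MPa

Spring index C = D/d = 50.0/3.8 = 13.1579
K_W = (4C−1)/(4C−4) + 0.615/C = 51.632/48.632 + 0.0467 = 1.1084
τ₀ = 8FD/(πd³) = 8·158·50.0/(π·3.8³) = 63200/172.39 = 366.62 MPa
τ_max = K·τ₀ = 1.1084 × 366.62 = 406.37 MPa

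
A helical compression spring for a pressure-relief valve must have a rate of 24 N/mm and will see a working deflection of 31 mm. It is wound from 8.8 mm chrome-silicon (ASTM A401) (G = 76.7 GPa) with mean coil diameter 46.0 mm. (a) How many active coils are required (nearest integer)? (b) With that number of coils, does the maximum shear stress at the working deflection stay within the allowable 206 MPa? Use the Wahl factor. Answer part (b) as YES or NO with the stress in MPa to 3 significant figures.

N_a = Gd⁴/(8D³k) = (76.7×10³)(8.8⁴)/(8·46.0³·24) = 24.61 → N_a = 25
Actual rate k = Gd⁴/(8D³·25) = 23.628 N/mm
Working load F = kδ = 23.628·31 = 732.46 N
C = 46.0/8.8 = 5.2273; K_W = (4C−1)/(4C−4)+0.615/C = 1.2951
τ_max = K_W·8FD/(πd³) = 1.2951·125.9 = 163.05 MPa
τ_max ≤ 206 MPa → acceptable

(a) 25 coils; (b) YES, τ_max = 163 MPa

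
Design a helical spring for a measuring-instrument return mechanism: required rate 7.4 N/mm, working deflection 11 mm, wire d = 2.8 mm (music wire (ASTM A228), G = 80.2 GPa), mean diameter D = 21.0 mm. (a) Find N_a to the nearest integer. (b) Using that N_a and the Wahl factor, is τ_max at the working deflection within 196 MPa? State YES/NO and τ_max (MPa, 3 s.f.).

N_a = Gd⁴/(8D³k) = (80.2×10³)(2.8⁴)/(8·21.0³·7.4) = 8.991 → N_a = 9
Actual rate k = Gd⁴/(8D³·9) = 7.3929 N/mm
Working load F = kδ = 7.3929·11 = 81.322 N
C = 21.0/2.8 = 7.5000; K_W = (4C−1)/(4C−4)+0.615/C = 1.1974
τ_max = K_W·8FD/(πd³) = 1.1974·198.1 = 237.21 MPa
τ_max > 196 MPa → exceeds allowable

(a) 9 coils; (b) NO, τ_max = 237 MPa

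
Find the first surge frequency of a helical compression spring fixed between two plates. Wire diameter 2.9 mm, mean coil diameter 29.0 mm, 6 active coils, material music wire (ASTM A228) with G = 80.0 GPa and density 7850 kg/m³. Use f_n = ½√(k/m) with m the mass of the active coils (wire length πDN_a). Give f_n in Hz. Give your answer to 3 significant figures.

206 Hz

k = Gd⁴/(8D³N_a) = (80.0×10³)(2.9⁴)/(8·29.0³·6) = 4.8333 N/mm = 4833.3 N/m
Wire length L = πDN_a = π·29.0·6 = 546.64 mm
m = ρ·(πd²/4)·L = 7850 × 6.6052×10⁻⁶ m² × 0.54664 m = 0.028344 kg
f_n = ½√(k/m) = 0.5·√(4833.3/0.028344) = 0.5·√(1.7053e+05) = 206.47 Hz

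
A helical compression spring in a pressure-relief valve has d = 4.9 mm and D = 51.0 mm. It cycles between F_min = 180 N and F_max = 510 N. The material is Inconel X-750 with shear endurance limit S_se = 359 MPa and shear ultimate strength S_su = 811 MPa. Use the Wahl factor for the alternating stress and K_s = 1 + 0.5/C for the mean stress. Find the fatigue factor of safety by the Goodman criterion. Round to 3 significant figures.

C = D/d = 51.0/4.9 = 10.4082; K_W = (4C−1)/(4C−4)+0.615/C = 1.1388; K_s = 1+0.5/C = 1.0480
F_a = (F_max−F_min)/2 = 165 N; F_m = (F_max+F_min)/2 = 345 N
τ_a = K_W·8F_aD/(πd³) = 1.1388 × 182.14 = 207.42 MPa
τ_m = K_s·8F_mD/(πd³) = 1.0480 × 380.84 = 399.13 MPa
Goodman: 1/n_f = τ_a/S_se + τ_m/S_su = 207.42/359 + 399.13/811 = 0.57778 + 0.49215 = 1.0699
n_f = 1/1.0699 = 0.9346

0.935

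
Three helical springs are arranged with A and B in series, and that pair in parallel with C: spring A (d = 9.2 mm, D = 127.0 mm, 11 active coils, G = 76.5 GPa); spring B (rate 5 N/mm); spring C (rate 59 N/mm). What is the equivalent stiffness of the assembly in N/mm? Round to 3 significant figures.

60.9 N/mm

k_A = Gd⁴/(8D³N_a) = (76.5×10³)(9.2⁴)/(8·127.0³·11) = 3.0403 N/mm
Springs A,B series: k_AB = 1/(1/3.0403+1/5) = 1.8907 N/mm; parallel with C: k_eq = 1.8907+59 = 60.891 N/mm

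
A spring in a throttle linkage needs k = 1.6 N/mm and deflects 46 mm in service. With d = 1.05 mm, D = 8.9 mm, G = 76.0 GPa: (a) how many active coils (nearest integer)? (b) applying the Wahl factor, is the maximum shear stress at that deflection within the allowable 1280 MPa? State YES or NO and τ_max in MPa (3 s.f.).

(a) 10 coils; (b) NO, τ_max = 1730 MPa

N_a = Gd⁴/(8D³k) = (76.0×10³)(1.05⁴)/(8·8.9³·1.6) = 10.24 → N_a = 10
Actual rate k = Gd⁴/(8D³·10) = 1.638 N/mm
Working load F = kδ = 1.638·46 = 75.347 N
C = 8.9/1.05 = 8.4762; K_W = (4C−1)/(4C−4)+0.615/C = 1.1729
τ_max = K_W·8FD/(πd³) = 1.1729·1475.1 = 1730.1 MPa
τ_max > 1280 MPa → exceeds allowable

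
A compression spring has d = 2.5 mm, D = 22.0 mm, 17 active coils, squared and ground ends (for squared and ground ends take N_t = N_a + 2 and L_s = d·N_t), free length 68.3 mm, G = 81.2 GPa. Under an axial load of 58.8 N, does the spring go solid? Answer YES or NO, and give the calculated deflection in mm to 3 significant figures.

k = Gd⁴/(8D³N_a) = (81.2×10³)(2.5⁴)/(8·22.0³·17) = 2.1903 N/mm
N_t = 19; L_s = 2.5·19 = 47.5 mm; δ_solid = L₀ − L_s = 68.3 − 47.5 = 20.8 mm
δ = F/k = 58.8/2.1903 = 26.845 mm
δ ≥ δ_solid → spring goes solid

YES, δ = 26.8 mm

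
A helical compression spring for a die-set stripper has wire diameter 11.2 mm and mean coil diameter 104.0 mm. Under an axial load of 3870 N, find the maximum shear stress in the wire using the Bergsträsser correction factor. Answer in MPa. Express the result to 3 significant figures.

Spring index C = D/d = 104.0/11.2 = 9.2857
K_B = (4C+2)/(4C−3) = 39.143/34.143 = 1.1464
τ₀ = 8FD/(πd³) = 8·3870·104.0/(π·11.2³) = 3.21984e+06/4413.7 = 729.51 MPa
τ_max = K·τ₀ = 1.1464 × 729.51 = 836.34 MPa

836 MPa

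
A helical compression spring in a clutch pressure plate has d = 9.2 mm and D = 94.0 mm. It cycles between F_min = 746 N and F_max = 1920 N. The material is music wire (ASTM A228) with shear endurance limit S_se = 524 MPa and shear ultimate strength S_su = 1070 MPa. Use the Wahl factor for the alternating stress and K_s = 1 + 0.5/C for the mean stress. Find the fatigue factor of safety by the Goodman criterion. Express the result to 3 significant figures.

1.26

C = D/d = 94.0/9.2 = 10.2174; K_W = (4C−1)/(4C−4)+0.615/C = 1.1416; K_s = 1+0.5/C = 1.0489
F_a = (F_max−F_min)/2 = 587 N; F_m = (F_max+F_min)/2 = 1333 N
τ_a = K_W·8F_aD/(πd³) = 1.1416 × 180.44 = 205.99 MPa
τ_m = K_s·8F_mD/(πd³) = 1.0489 × 409.76 = 429.82 MPa
Goodman: 1/n_f = τ_a/S_se + τ_m/S_su = 205.99/524 + 429.82/1070 = 0.39311 + 0.40170 = 0.7948
n_f = 1/0.7948 = 1.258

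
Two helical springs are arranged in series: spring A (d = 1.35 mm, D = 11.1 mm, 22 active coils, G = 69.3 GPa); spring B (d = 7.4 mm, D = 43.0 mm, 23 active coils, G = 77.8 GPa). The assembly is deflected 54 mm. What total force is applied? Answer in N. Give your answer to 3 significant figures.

48.7 N

k_A = Gd⁴/(8D³N_a) = (69.3×10³)(1.35⁴)/(8·11.1³·22) = 0.95628 N/mm
k_B = Gd⁴/(8D³N_a) = (77.8×10³)(7.4⁴)/(8·43.0³·23) = 15.947 N/mm
Series: 1/k_eq = 1/0.95628 + 1/15.947 = 1.1084; k_eq = 0.90218 N/mm
F = k_eq·δ = 0.90218·54 = 48.718 N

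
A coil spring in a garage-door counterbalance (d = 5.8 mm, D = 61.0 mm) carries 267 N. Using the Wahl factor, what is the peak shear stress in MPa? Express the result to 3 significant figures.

242 MPa

Spring index C = D/d = 61.0/5.8 = 10.5172
K_W = (4C−1)/(4C−4) + 0.615/C = 41.069/38.069 + 0.0585 = 1.1373
τ₀ = 8FD/(πd³) = 8·267·61.0/(π·5.8³) = 130296/612.96 = 212.57 MPa
τ_max = K·τ₀ = 1.1373 × 212.57 = 241.75 MPa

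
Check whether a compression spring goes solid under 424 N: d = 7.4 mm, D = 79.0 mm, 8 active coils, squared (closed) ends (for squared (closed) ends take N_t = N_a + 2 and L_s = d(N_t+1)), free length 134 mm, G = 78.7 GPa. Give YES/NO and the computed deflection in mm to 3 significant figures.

k = Gd⁴/(8D³N_a) = (78.7×10³)(7.4⁴)/(8·79.0³·8) = 7.4789 N/mm
N_t = 10; L_s = 7.4·11 = 81.4 mm; δ_solid = L₀ − L_s = 134 − 81.4 = 52.6 mm
δ = F/k = 424/7.4789 = 56.692 mm
δ ≥ δ_solid → spring goes solid

YES, δ = 56.7 mm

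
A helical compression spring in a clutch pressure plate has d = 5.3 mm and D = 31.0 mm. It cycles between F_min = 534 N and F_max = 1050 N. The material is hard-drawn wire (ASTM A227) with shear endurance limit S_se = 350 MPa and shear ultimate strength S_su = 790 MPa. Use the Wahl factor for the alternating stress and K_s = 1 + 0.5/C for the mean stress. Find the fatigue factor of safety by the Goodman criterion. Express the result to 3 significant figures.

0.935

C = D/d = 31.0/5.3 = 5.8491; K_W = (4C−1)/(4C−4)+0.615/C = 1.2598; K_s = 1+0.5/C = 1.0855
F_a = (F_max−F_min)/2 = 258 N; F_m = (F_max+F_min)/2 = 792 N
τ_a = K_W·8F_aD/(πd³) = 1.2598 × 136.8 = 172.35 MPa
τ_m = K_s·8F_mD/(πd³) = 1.0855 × 419.95 = 455.85 MPa
Goodman: 1/n_f = τ_a/S_se + τ_m/S_su = 172.35/350 + 455.85/790 = 0.49242 + 0.57703 = 1.0694
n_f = 1/1.0694 = 0.9351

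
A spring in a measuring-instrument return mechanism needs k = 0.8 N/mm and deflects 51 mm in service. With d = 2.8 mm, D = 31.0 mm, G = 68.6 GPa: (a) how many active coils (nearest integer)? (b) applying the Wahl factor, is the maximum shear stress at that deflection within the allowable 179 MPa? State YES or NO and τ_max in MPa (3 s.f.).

N_a = Gd⁴/(8D³k) = (68.6×10³)(2.8⁴)/(8·31.0³·0.8) = 22.12 → N_a = 22
Actual rate k = Gd⁴/(8D³·22) = 0.80419 N/mm
Working load F = kδ = 0.80419·51 = 41.014 N
C = 31.0/2.8 = 11.0714; K_W = (4C−1)/(4C−4)+0.615/C = 1.1300
τ_max = K_W·8FD/(πd³) = 1.1300·147.49 = 166.66 MPa
τ_max ≤ 179 MPa → acceptable

(a) 22 coils; (b) YES, τ_max = 167 MPa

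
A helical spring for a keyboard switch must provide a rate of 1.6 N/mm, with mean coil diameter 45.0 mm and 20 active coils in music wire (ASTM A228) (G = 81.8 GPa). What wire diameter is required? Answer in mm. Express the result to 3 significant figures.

d = (8D³N_a·k / G)^(1/4) = (8·45.0³·20·1.6 / (81.8×10³))^0.25
  = (285.18)^0.25 = 4.1094 mm

4.11 mm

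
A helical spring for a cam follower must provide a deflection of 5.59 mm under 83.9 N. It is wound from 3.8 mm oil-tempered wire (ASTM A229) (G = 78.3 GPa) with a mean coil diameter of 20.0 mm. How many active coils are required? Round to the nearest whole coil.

17

Required rate k = F/δ = 83.9/5.59 = 15.009 N/mm
N_a = Gd⁴/(8D³k) = (78.3×10³ × 3.8⁴)/(8 × 20.0³ × 15.009)
    = 1.63266e+07 / 960572 = 17 → 17 coils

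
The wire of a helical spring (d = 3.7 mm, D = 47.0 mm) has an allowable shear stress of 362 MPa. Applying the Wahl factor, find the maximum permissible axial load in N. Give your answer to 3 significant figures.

C = D/d = 47.0/3.7 = 12.7027
K_W = (4C−1)/(4C−4) + 0.615/C = 49.811/46.811 + 0.0484 = 1.1125
τ_max = K·8FD/(πd³) → F_max = τ_allow·πd³/(8DK)
F_max = 362·π·3.7³/(8·47.0·1.1125) = 57605/418.3 = 137.71 N

138 N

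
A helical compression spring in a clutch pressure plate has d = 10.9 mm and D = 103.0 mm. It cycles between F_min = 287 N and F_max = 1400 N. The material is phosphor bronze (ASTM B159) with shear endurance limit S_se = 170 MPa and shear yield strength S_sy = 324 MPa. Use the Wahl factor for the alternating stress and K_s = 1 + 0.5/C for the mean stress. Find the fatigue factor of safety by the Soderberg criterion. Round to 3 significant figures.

0.757

C = D/d = 103.0/10.9 = 9.4495; K_W = (4C−1)/(4C−4)+0.615/C = 1.1538; K_s = 1+0.5/C = 1.0529
F_a = (F_max−F_min)/2 = 556.5 N; F_m = (F_max+F_min)/2 = 843.5 N
τ_a = K_W·8F_aD/(πd³) = 1.1538 × 112.71 = 130.05 MPa
τ_m = K_s·8F_mD/(πd³) = 1.0529 × 170.84 = 179.88 MPa
Soderberg: 1/n_f = τ_a/S_se + τ_m/S_sy = 130.05/170 + 179.88/324 = 0.76500 + 0.55518 = 1.3202
n_f = 1/1.3202 = 0.7575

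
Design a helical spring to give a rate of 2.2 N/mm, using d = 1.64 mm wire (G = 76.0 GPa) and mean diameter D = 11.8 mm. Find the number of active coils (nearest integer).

19

N_a = Gd⁴/(8D³k) = (76.0×10³ × 1.64⁴)/(8 × 11.8³ × 2.2)
    = 549780 / 28917.4 = 19.01 → 19 coils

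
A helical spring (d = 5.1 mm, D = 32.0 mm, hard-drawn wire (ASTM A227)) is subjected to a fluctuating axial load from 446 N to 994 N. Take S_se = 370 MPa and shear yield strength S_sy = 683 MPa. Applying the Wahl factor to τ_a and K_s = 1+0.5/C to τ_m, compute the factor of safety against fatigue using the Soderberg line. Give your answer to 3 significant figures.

0.792

C = D/d = 32.0/5.1 = 6.2745; K_W = (4C−1)/(4C−4)+0.615/C = 1.2402; K_s = 1+0.5/C = 1.0797
F_a = (F_max−F_min)/2 = 274 N; F_m = (F_max+F_min)/2 = 720 N
τ_a = K_W·8F_aD/(πd³) = 1.2402 × 168.32 = 208.75 MPa
τ_m = K_s·8F_mD/(πd³) = 1.0797 × 442.3 = 477.54 MPa
Soderberg: 1/n_f = τ_a/S_se + τ_m/S_sy = 208.75/370 + 477.54/683 = 0.56419 + 0.69918 = 1.2634
n_f = 1/1.2634 = 0.7915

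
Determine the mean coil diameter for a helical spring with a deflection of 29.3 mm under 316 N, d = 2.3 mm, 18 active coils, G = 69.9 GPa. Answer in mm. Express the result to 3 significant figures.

Required rate k = F/δ = 316/29.3 = 10.785 N/mm
D = (Gd⁴/(8N_a·k))^(1/3) = (69.9×10³·2.3⁴/(8·18·10.785))^(1/3)
  = (1259.52)^(1/3) = 10.7995 mm

10.8 mm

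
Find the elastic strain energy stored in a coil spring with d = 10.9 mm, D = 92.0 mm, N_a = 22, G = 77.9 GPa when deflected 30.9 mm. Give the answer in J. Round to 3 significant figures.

3.83 J

k = Gd⁴/(8D³N_a) = (77.9×10³)(10.9⁴)/(8·92.0³·22) = 8.0236 N/mm
U = ½kδ² = 0.5 × 8.0236 × 30.9² = 3830.5 N·mm = 3.8305 J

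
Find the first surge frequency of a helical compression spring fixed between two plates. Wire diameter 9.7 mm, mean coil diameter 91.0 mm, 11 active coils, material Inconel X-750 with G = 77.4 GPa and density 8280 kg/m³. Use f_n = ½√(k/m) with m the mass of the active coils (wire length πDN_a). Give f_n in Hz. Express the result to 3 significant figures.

k = Gd⁴/(8D³N_a) = (77.4×10³)(9.7⁴)/(8·91.0³·11) = 10.333 N/mm = 10333 N/m
Wire length L = πDN_a = π·91.0·11 = 3144.7 mm
m = ρ·(πd²/4)·L = 8280 × 73.898×10⁻⁶ m² × 3.1447 m = 1.9242 kg
f_n = ½√(k/m) = 0.5·√(10333/1.9242) = 0.5·√(5370) = 36.64 Hz

36.6 Hz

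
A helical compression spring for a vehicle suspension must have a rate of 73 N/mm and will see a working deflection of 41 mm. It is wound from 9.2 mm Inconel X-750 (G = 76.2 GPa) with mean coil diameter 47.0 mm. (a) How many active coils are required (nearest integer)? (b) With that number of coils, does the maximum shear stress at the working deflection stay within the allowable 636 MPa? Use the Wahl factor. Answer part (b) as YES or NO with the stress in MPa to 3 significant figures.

(a) 9 coils; (b) YES, τ_max = 600 MPa

N_a = Gd⁴/(8D³k) = (76.2×10³)(9.2⁴)/(8·47.0³·73) = 9.003 → N_a = 9
Actual rate k = Gd⁴/(8D³·9) = 73.026 N/mm
Working load F = kδ = 73.026·41 = 2994.1 N
C = 47.0/9.2 = 5.1087; K_W = (4C−1)/(4C−4)+0.615/C = 1.3029
τ_max = K_W·8FD/(πd³) = 1.3029·460.19 = 599.59 MPa
τ_max ≤ 636 MPa → acceptable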